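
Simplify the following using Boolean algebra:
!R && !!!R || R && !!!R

!R && !!!R || R && !!!R
= !!!R   (distribution)
= !R   (double negation)

!R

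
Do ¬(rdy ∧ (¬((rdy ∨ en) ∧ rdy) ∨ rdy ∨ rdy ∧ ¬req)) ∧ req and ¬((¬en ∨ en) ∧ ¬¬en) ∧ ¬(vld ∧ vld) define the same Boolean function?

No

E1: ¬(rdy ∧ (¬((rdy ∨ en) ∧ rdy) ∨ rdy ∨ rdy ∧ ¬req)) ∧ req
    = ¬(rdy ∧ (¬rdy ∨ rdy ∨ rdy ∧ ¬req)) ∧ req   [absorption]
    = ¬(rdy ∧ (¬rdy ∨ rdy)) ∧ req   [absorption]
    = ¬rdy ∧ req   [complement / identity]
E2: ¬((¬en ∨ en) ∧ ¬¬en) ∧ ¬(vld ∧ vld)
    = ¬¬¬en ∧ ¬(vld ∧ vld)   [complement / identity]
    = ¬en ∧ ¬(vld ∧ vld)   [double negation]
    = ¬en ∧ ¬vld   [idempotence]
These differ: at en=0, rdy=0, req=1, vld=1, E1 = 1 but E2 = 0.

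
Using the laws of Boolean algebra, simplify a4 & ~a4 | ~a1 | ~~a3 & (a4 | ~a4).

a4 & ~a4 | ~a1 | ~~a3 & (a4 | ~a4)
= ~a1 | ~~a3 & (a4 | ~a4)   [complement / identity]
= ~a1 | ~~a3   [complement / identity]
= ~a1 | a3   [double negation]

~a1 | a3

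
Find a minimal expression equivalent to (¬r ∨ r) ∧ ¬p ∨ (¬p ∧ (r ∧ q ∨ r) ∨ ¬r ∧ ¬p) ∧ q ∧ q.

¬p

(¬r ∨ r) ∧ ¬p ∨ (¬p ∧ (r ∧ q ∨ r) ∨ ¬r ∧ ¬p) ∧ q ∧ q
= ¬p ∨ (¬p ∧ (r ∧ q ∨ r) ∨ ¬r ∧ ¬p) ∧ q ∧ q   (complement / identity)
= ¬p ∨ (¬p ∧ r ∨ ¬r ∧ ¬p) ∧ q ∧ q   (absorption)
= ¬p ∨ (¬p ∧ r ∨ ¬r ∧ ¬p) ∧ q   (idempotence)
= ¬p ∨ ¬p ∧ q   (distribution)
= ¬p   (absorption)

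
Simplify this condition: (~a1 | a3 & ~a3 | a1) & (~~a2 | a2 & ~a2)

(~a1 | a3 & ~a3 | a1) & (~~a2 | a2 & ~a2)
= (~a1 | a1) & (~~a2 | a2 & ~a2)   — complement / identity
= (~a1 | a1) & ~~a2   — complement / identity
= (~a1 | a1) & a2   — double negation
= a2   — complement / identity

a2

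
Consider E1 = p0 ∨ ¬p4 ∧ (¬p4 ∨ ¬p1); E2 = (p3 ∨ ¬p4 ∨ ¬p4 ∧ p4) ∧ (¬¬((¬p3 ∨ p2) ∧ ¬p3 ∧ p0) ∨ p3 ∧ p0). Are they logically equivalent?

No

E1: p0 ∨ ¬p4 ∧ (¬p4 ∨ ¬p1)
    = p0 ∨ ¬p4
E2: (p3 ∨ ¬p4 ∨ ¬p4 ∧ p4) ∧ (¬¬((¬p3 ∨ p2) ∧ ¬p3 ∧ p0) ∨ p3 ∧ p0)
    = (p3 ∨ ¬p4 ∨ ¬p4 ∧ p4) ∧ (¬¬(¬p3 ∧ p0) ∨ p3 ∧ p0)
    = (p3 ∨ ¬p4 ∨ ¬p4 ∧ p4) ∧ (¬p3 ∧ p0 ∨ p3 ∧ p0)
    = (p3 ∨ ¬p4 ∨ ¬p4 ∧ p4) ∧ p0
    = (p3 ∨ ¬p4) ∧ p0
These differ: at p0=0, p1=1, p2=0, p3=1, p4=0, E1 = 1 but E2 = 0.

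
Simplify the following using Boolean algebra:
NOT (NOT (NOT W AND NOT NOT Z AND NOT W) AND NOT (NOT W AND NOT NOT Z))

NOT (NOT (NOT W AND NOT NOT Z AND NOT W) AND NOT (NOT W AND NOT NOT Z))
= NOT W AND NOT NOT Z AND NOT W OR NOT W AND NOT NOT Z   — De Morgan
= NOT W AND NOT NOT Z   — absorption
= NOT W AND Z   — double negation

NOT W AND Z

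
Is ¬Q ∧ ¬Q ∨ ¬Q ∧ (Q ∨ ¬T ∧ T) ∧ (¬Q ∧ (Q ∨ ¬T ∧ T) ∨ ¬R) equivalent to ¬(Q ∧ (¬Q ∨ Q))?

E1: ¬Q ∧ ¬Q ∨ ¬Q ∧ (Q ∨ ¬T ∧ T) ∧ (¬Q ∧ (Q ∨ ¬T ∧ T) ∨ ¬R)
    = ¬Q ∧ ¬Q ∨ ¬Q ∧ (Q ∨ ¬T ∧ T)
    = ¬Q ∧ ¬Q ∨ ¬Q ∧ Q
    = ¬Q
E2: ¬(Q ∧ (¬Q ∨ Q))
    = ¬Q
Both reduce to ¬Q, so they are equivalent.

Yes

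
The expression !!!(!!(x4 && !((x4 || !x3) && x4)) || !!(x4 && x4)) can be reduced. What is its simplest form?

!x4

!!!(!!(x4 && !((x4 || !x3) && x4)) || !!(x4 && x4))
= !!!(!!(x4 && !((x4 || !x3) && x4)) || x4 && x4)   — double negation
= !(!!(x4 && !((x4 || !x3) && x4)) || x4 && x4)   — double negation
= !(!!(x4 && !x4) || x4 && x4)   — absorption
= !(x4 && !x4 || x4 && x4)   — double negation
= !x4   — distribution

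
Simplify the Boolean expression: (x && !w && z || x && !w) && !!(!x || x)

(x && !w && z || x && !w) && !!(!x || x)
= (x && !w && z || x && !w) && (!x || x)   (double negation)
= x && !w && (!x || x)   (absorption)
= x && !w   (complement / identity)

x && !w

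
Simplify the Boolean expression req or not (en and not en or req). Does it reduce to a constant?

req or not (en and not en or req)
= req or not req   (complement / identity)
= True   (complement)

True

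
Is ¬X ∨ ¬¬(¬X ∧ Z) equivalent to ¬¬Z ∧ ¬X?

No

E1: ¬X ∨ ¬¬(¬X ∧ Z)
    = ¬X ∨ ¬X ∧ Z   (double negation)
    = ¬X   (absorption)
E2: ¬¬Z ∧ ¬X
    = Z ∧ ¬X   (double negation)
These differ: at X=0, Z=0, E1 = 1 but E2 = 0.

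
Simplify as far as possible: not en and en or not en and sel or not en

not en and en or not en and sel or not en
= not en and en or not en
= not en

not en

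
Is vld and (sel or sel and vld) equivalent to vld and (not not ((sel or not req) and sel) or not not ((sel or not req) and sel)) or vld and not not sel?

Yes

E1: vld and (sel or sel and vld)
    = vld and sel
E2: vld and (not not ((sel or not req) and sel) or not not ((sel or not req) and sel)) or vld and not not sel
    = vld and not not ((sel or not req) and sel) or vld and not not sel
    = vld and not not sel or vld and not not sel
    = vld and not not sel
    = vld and sel
Both reduce to vld and sel, so they are equivalent.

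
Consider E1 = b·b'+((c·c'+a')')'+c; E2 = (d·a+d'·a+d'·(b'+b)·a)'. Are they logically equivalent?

No

E1: b·b'+((c·c'+a')')'+c
    = ((c·c'+a')')'+c
    = ((a')')'+c
    = a'+c
E2: (d·a+d'·a+d'·(b'+b)·a)'
    = (d·a+d'·a+d'·a)'
    = (d·a+d'·a)'
    = a'
These differ: at a=1, b=0, c=1, d=1, E1 = 1 but E2 = 0.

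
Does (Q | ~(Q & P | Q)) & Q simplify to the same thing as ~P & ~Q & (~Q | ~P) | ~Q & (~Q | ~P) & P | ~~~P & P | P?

No

E1: (Q | ~(Q & P | Q)) & Q
    = (Q | ~Q) & Q   — absorption
    = Q   — complement / identity
E2: ~P & ~Q & (~Q | ~P) | ~Q & (~Q | ~P) & P | ~~~P & P | P
    = ~P & ~Q & (~Q | ~P) | ~Q & (~Q | ~P) & P | ~P & P | P   — double negation
    = ~Q & (~Q | ~P) | ~P & P | P   — distribution
    = ~Q | ~P & P | P   — absorption
    = ~Q | P   — complement / identity
These differ: at P=0, Q=0, E1 = 0 but E2 = 1.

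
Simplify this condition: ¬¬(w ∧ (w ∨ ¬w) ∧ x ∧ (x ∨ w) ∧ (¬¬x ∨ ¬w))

w ∧ x

¬¬(w ∧ (w ∨ ¬w) ∧ x ∧ (x ∨ w) ∧ (¬¬x ∨ ¬w))
= ¬¬(w ∧ (w ∨ ¬w) ∧ x ∧ (x ∨ w) ∧ (x ∨ ¬w))   — double negation
= ¬¬(w ∧ x ∧ (x ∨ w) ∧ (x ∨ ¬w))   — complement / identity
= w ∧ x ∧ (x ∨ w) ∧ (x ∨ ¬w)   — double negation
= w ∧ x ∧ (x ∨ ¬w)   — absorption
= w ∧ x   — absorption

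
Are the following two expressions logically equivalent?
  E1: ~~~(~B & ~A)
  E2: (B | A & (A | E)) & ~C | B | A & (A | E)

Yes

E1: ~~~(~B & ~A)
    = ~(~B & ~A)   [double negation]
    = B | A   [De Morgan]
E2: (B | A & (A | E)) & ~C | B | A & (A | E)
    = B | A & (A | E)   [absorption]
    = B | A   [absorption]
Both reduce to B | A, so they are equivalent.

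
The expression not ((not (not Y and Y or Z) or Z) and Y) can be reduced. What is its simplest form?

not ((not (not Y and Y or Z) or Z) and Y)
= not ((not Z or Z) and Y)   [complement / identity]
= not Y   [complement / identity]

not Y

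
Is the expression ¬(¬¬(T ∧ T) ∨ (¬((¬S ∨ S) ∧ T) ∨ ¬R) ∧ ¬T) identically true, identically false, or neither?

¬(¬¬(T ∧ T) ∨ (¬((¬S ∨ S) ∧ T) ∨ ¬R) ∧ ¬T)
= ¬(¬¬(T ∧ T) ∨ (¬T ∨ ¬R) ∧ ¬T)   — complement / identity
= ¬(¬¬T ∨ (¬T ∨ ¬R) ∧ ¬T)   — idempotence
= ¬(¬¬T ∨ ¬T)   — absorption
= ¬T ∧ T   — De Morgan
= False   — complement

identically false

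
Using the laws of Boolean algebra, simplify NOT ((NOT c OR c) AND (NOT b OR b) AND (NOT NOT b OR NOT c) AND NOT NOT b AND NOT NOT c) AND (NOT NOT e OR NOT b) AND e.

(NOT b OR NOT c) AND e

NOT ((NOT c OR c) AND (NOT b OR b) AND (NOT NOT b OR NOT c) AND NOT NOT b AND NOT NOT c) AND (NOT NOT e OR NOT b) AND e
= NOT ((NOT c OR c) AND (NOT b OR b) AND (NOT NOT b OR NOT c) AND NOT NOT b AND NOT NOT c) AND (e OR NOT b) AND e   — double negation
= NOT ((NOT c OR c) AND (NOT NOT b OR NOT c) AND NOT NOT b AND NOT NOT c) AND (e OR NOT b) AND e   — complement / identity
= NOT ((NOT c OR c) AND NOT NOT b AND NOT NOT c) AND (e OR NOT b) AND e   — absorption
= NOT ((NOT c OR c) AND NOT NOT b AND NOT NOT c) AND e   — absorption
= NOT (NOT NOT b AND NOT NOT c) AND e   — complement / identity
= (NOT b OR NOT c) AND e   — De Morgan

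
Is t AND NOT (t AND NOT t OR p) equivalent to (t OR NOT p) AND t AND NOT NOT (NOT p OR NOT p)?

Yes

E1: t AND NOT (t AND NOT t OR p)
    = t AND NOT p   (complement / identity)
E2: (t OR NOT p) AND t AND NOT NOT (NOT p OR NOT p)
    = (t OR NOT p) AND t AND NOT NOT NOT p   (idempotence)
    = (t OR NOT p) AND t AND NOT p   (double negation)
    = t AND NOT p   (absorption)
Both reduce to t AND NOT p, so they are equivalent.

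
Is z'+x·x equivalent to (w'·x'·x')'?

E1: z'+x·x
    = z'+x   — idempotence
E2: (w'·x'·x')'
    = (w'·x')'   — idempotence
    = w+x   — De Morgan
These differ: at w=0, x=0, z=0, E1 = 1 but E2 = 0.

No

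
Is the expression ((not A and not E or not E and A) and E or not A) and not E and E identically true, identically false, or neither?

((not A and not E or not E and A) and E or not A) and not E and E
= (not E and E or not A) and not E and E   [distribution]
= not E and E   [absorption]
= False   [complement]

identically false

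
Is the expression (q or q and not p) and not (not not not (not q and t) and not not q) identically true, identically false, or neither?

(q or q and not p) and not (not not not (not q and t) and not not q)
= (q or q and not p) and not (not (not q and t) and not not q)   [double negation]
= (q or q and not p) and (not q and t or not q)   [De Morgan]
= q and (not q and t or not q)   [absorption]
= q and not q   [absorption]
= False   [complement]

identically false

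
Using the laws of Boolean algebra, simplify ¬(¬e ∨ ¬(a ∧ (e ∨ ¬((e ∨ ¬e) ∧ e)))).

e ∧ a

¬(¬e ∨ ¬(a ∧ (e ∨ ¬((e ∨ ¬e) ∧ e))))
= ¬(¬e ∨ ¬(a ∧ (e ∨ ¬e)))   (complement / identity)
= e ∧ a ∧ (e ∨ ¬e)   (De Morgan)
= e ∧ a   (complement / identity)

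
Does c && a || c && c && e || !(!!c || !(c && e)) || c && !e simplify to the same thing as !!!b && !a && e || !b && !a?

E1: c && a || c && c && e || !(!!c || !(c && e)) || c && !e
    = c && a || c && c && e || !c && c && e || c && !e
    = c && a || c && e || c && !e
    = c && a || c
    = c
E2: !!!b && !a && e || !b && !a
    = !b && !a && e || !b && !a
    = !b && !a
These differ: at a=0, b=1, c=1, e=0, E1 = 1 but E2 = 0.

No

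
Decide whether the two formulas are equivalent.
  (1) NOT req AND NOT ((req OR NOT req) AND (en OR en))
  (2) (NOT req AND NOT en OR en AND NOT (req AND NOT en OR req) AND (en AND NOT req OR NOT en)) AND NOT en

E1: NOT req AND NOT ((req OR NOT req) AND (en OR en))
    = NOT req AND NOT (en OR en)   — complement / identity
    = NOT req AND NOT en   — idempotence
E2: (NOT req AND NOT en OR en AND NOT (req AND NOT en OR req) AND (en AND NOT req OR NOT en)) AND NOT en
    = (NOT req AND NOT en OR en AND NOT req AND (en AND NOT req OR NOT en)) AND NOT en   — absorption
    = (NOT req AND NOT en OR en AND NOT req) AND NOT en   — absorption
    = NOT req AND NOT en   — distribution
Both reduce to NOT req AND NOT en, so they are equivalent.

Yes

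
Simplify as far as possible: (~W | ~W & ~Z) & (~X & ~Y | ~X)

~W & ~X

(~W | ~W & ~Z) & (~X & ~Y | ~X)
= (~W | ~W & ~Z) & ~X
= ~W & ~X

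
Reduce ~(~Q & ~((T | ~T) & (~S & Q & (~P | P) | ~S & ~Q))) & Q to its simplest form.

Q

~(~Q & ~((T | ~T) & (~S & Q & (~P | P) | ~S & ~Q))) & Q
= ~(~Q & ~(~S & Q & (~P | P) | ~S & ~Q)) & Q   [complement / identity]
= ~(~Q & ~(~S & Q | ~S & ~Q)) & Q   [complement / identity]
= ~(~Q & ~~S) & Q   [distribution]
= (Q | ~S) & Q   [De Morgan]
= Q   [absorption]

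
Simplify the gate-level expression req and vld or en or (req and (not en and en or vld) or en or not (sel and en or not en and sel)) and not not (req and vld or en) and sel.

req and vld or en or (req and (not en and en or vld) or en or not (sel and en or not en and sel)) and not not (req and vld or en) and sel
= req and vld or en or (req and vld or en or not (sel and en or not en and sel)) and not not (req and vld or en) and sel
= req and vld or en or (req and vld or en or not (sel and en or not en and sel)) and (req and vld or en) and sel
= req and vld or en or (req and vld or en or not sel) and (req and vld or en) and sel
= req and vld or en or (req and vld or en) and sel
= req and vld or en

req and vld or en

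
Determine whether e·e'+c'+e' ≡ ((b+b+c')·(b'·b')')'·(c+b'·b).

No

E1: e·e'+c'+e'
    = c'+e'   — complement / identity
E2: ((b+b+c')·(b'·b')')'·(c+b'·b)
    = ((b+b+c')·(b+b))'·(c+b'·b)   — De Morgan
    = ((b+b+c')·(b+b))'·c   — complement / identity
    = (b+b)'·c   — absorption
    = b'·c   — idempotence
These differ: at b=1, c=0, e=0, E1 = 1 but E2 = 0.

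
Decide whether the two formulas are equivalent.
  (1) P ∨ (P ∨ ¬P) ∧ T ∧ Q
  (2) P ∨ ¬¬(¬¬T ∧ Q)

E1: P ∨ (P ∨ ¬P) ∧ T ∧ Q
    = P ∨ T ∧ Q   — complement / identity
E2: P ∨ ¬¬(¬¬T ∧ Q)
    = P ∨ ¬¬T ∧ Q   — double negation
    = P ∨ T ∧ Q   — double negation
Both reduce to P ∨ T ∧ Q, so they are equivalent.

Yes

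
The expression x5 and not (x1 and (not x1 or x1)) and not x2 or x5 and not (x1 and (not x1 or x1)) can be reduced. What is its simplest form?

x5 and not x1

x5 and not (x1 and (not x1 or x1)) and not x2 or x5 and not (x1 and (not x1 or x1))
= x5 and not (x1 and (not x1 or x1))   (absorption)
= x5 and not x1   (complement / identity)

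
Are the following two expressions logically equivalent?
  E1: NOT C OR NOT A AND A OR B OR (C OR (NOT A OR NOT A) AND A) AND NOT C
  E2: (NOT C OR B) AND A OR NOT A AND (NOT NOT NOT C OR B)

Yes

E1: NOT C OR NOT A AND A OR B OR (C OR (NOT A OR NOT A) AND A) AND NOT C
    = NOT C OR B OR (C OR (NOT A OR NOT A) AND A) AND NOT C   — complement / identity
    = NOT C OR B OR (C OR NOT A AND A) AND NOT C   — idempotence
    = NOT C OR B OR C AND NOT C   — complement / identity
    = NOT C OR B   — complement / identity
E2: (NOT C OR B) AND A OR NOT A AND (NOT NOT NOT C OR B)
    = (NOT C OR B) AND A OR NOT A AND (NOT C OR B)   — double negation
    = NOT C OR B   — distribution
Both reduce to NOT C OR B, so they are equivalent.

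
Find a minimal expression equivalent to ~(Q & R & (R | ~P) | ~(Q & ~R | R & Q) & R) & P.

~(Q & R & (R | ~P) | ~(Q & ~R | R & Q) & R) & P
= ~(Q & R & (R | ~P) | ~Q & R) & P   [distribution]
= ~(Q & R | ~Q & R) & P   [absorption]
= ~R & P   [distribution]

~R & P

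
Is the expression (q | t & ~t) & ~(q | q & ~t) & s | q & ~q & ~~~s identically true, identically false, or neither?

(q | t & ~t) & ~(q | q & ~t) & s | q & ~q & ~~~s
= (q | t & ~t) & ~(q | q & ~t) & s | q & ~q & ~s
= q & ~(q | q & ~t) & s | q & ~q & ~s
= q & ~q & s | q & ~q & ~s
= q & ~q
= 0

identically false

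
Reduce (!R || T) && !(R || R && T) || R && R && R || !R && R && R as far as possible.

true

(!R || T) && !(R || R && T) || R && R && R || !R && R && R
= (!R || T) && !(R || R && T) || R && R   (distribution)
= (!R || T) && !(R || R && T) || R   (idempotence)
= (!R || T) && !R || R   (absorption)
= !R || R   (absorption)
= true   (complement)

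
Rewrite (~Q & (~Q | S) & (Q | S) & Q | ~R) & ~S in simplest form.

(~Q & (~Q | S) & (Q | S) & Q | ~R) & ~S
= (~Q & (Q | S) & Q | ~R) & ~S
= (~Q & Q | ~R) & ~S
= ~R & ~S

~R & ~S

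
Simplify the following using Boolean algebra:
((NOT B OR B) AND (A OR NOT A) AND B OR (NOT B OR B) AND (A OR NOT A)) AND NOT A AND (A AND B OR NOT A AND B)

NOT A AND B

((NOT B OR B) AND (A OR NOT A) AND B OR (NOT B OR B) AND (A OR NOT A)) AND NOT A AND (A AND B OR NOT A AND B)
= ((NOT B OR B) AND (A OR NOT A) AND B OR (NOT B OR B) AND (A OR NOT A)) AND NOT A AND B   (distribution)
= (NOT B OR B) AND (A OR NOT A) AND NOT A AND B   (absorption)
= (A OR NOT A) AND NOT A AND B   (complement / identity)
= NOT A AND B   (complement / identity)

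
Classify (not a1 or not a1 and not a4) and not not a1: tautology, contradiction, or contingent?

contradiction

(not a1 or not a1 and not a4) and not not a1
= not a1 and not not a1   [absorption]
= not a1 and a1   [double negation]
= False   [complement]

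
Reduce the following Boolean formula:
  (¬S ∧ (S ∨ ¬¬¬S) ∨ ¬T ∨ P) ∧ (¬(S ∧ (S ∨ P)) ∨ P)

(¬S ∧ (S ∨ ¬¬¬S) ∨ ¬T ∨ P) ∧ (¬(S ∧ (S ∨ P)) ∨ P)
= (¬S ∧ (S ∨ ¬¬¬S) ∨ ¬T ∨ P) ∧ (¬S ∨ P)
= (¬S ∧ (S ∨ ¬¬¬S) ∨ ¬T) ∧ ¬S ∨ P
= (¬S ∧ (S ∨ ¬S) ∨ ¬T) ∧ ¬S ∨ P
= (¬S ∨ ¬T) ∧ ¬S ∨ P
= ¬S ∨ P

¬S ∨ P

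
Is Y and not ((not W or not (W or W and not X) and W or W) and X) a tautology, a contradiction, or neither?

Y and not ((not W or not (W or W and not X) and W or W) and X)
= Y and not ((not W or not W and W or W) and X)   — absorption
= Y and not ((not W or W) and X)   — complement / identity
= Y and not X   — complement / identity
This depends on X, Y, so it is not a constant.

neither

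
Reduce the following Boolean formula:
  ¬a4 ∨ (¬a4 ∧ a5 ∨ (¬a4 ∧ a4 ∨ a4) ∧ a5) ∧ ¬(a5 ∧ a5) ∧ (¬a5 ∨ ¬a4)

¬a4 ∨ (¬a4 ∧ a5 ∨ (¬a4 ∧ a4 ∨ a4) ∧ a5) ∧ ¬(a5 ∧ a5) ∧ (¬a5 ∨ ¬a4)
= ¬a4 ∨ (¬a4 ∧ a5 ∨ (¬a4 ∧ a4 ∨ a4) ∧ a5) ∧ ¬a5 ∧ (¬a5 ∨ ¬a4)   [idempotence]
= ¬a4 ∨ (¬a4 ∧ a5 ∨ a4 ∧ a5) ∧ ¬a5 ∧ (¬a5 ∨ ¬a4)   [complement / identity]
= ¬a4 ∨ (¬a4 ∧ a5 ∨ a4 ∧ a5) ∧ ¬a5   [absorption]
= ¬a4 ∨ a5 ∧ ¬a5   [distribution]
= ¬a4   [complement / identity]

¬a4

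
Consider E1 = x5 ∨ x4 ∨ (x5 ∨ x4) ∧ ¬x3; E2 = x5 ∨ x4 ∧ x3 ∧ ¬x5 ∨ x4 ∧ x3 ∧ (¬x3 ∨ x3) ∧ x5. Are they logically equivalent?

E1: x5 ∨ x4 ∨ (x5 ∨ x4) ∧ ¬x3
    = x5 ∨ x4
E2: x5 ∨ x4 ∧ x3 ∧ ¬x5 ∨ x4 ∧ x3 ∧ (¬x3 ∨ x3) ∧ x5
    = x5 ∨ x4 ∧ x3 ∧ ¬x5 ∨ x4 ∧ x3 ∧ x5
    = x5 ∨ x4 ∧ x3
These differ: at x3=0, x4=1, x5=0, E1 = 1 but E2 = 0.

No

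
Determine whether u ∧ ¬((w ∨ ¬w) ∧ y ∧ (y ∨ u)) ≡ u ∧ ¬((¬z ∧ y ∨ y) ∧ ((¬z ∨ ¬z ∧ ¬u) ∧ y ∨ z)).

E1: u ∧ ¬((w ∨ ¬w) ∧ y ∧ (y ∨ u))
    = u ∧ ¬(y ∧ (y ∨ u))   — complement / identity
    = u ∧ ¬y   — absorption
E2: u ∧ ¬((¬z ∧ y ∨ y) ∧ ((¬z ∨ ¬z ∧ ¬u) ∧ y ∨ z))
    = u ∧ ¬((¬z ∧ y ∨ y) ∧ (¬z ∧ y ∨ z))   — absorption
    = u ∧ ¬(¬z ∧ y ∨ y ∧ z)   — distribution
    = u ∧ ¬y   — distribution
Both reduce to u ∧ ¬y, so they are equivalent.

Yes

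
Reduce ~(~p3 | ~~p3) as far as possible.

~(~p3 | ~~p3)
= p3 & ~p3   — De Morgan
= 0   — complement

0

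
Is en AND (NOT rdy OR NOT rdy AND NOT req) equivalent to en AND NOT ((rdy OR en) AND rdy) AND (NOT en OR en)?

Yes

E1: en AND (NOT rdy OR NOT rdy AND NOT req)
    = en AND NOT rdy   (absorption)
E2: en AND NOT ((rdy OR en) AND rdy) AND (NOT en OR en)
    = en AND NOT rdy AND (NOT en OR en)   (absorption)
    = en AND NOT rdy   (complement / identity)
Both reduce to en AND NOT rdy, so they are equivalent.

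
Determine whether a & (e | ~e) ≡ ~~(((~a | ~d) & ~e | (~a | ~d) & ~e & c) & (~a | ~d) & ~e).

E1: a & (e | ~e)
    = a
E2: ~~(((~a | ~d) & ~e | (~a | ~d) & ~e & c) & (~a | ~d) & ~e)
    = ~~((~a | ~d) & ~e & (~a | ~d) & ~e)
    = ~~((~a | ~d) & ~e)
    = (~a | ~d) & ~e
These differ: at a=0, c=0, d=1, e=0, E1 = 0 but E2 = 1.

No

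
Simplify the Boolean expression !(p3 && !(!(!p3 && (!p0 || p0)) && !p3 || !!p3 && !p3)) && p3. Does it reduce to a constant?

false

!(p3 && !(!(!p3 && (!p0 || p0)) && !p3 || !!p3 && !p3)) && p3
= !(p3 && !(!!p3 && !p3 || !!p3 && !p3)) && p3   — complement / identity
= !(p3 && !(!!p3 && !p3)) && p3   — idempotence
= !(p3 && (!p3 || p3)) && p3   — De Morgan
= !p3 && p3   — complement / identity
= false   — complement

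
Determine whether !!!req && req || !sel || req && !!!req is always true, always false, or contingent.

contingent

!!!req && req || !sel || req && !!!req
= !req && req || !sel || req && !!!req   (double negation)
= !req && req || !sel || req && !req   (double negation)
= !sel || req && !req   (complement / identity)
= !sel   (complement / identity)
This depends on sel, so it is not a constant.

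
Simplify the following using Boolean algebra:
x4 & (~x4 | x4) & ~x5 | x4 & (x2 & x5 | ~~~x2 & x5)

x4 & (~x4 | x4) & ~x5 | x4 & (x2 & x5 | ~~~x2 & x5)
= x4 & ~x5 | x4 & (x2 & x5 | ~~~x2 & x5)
= x4 & ~x5 | x4 & (x2 & x5 | ~x2 & x5)
= x4 & ~x5 | x4 & x5
= x4

x4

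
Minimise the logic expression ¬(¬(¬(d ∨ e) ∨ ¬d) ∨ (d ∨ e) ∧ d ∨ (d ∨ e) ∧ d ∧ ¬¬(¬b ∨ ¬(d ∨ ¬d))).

¬(¬(¬(d ∨ e) ∨ ¬d) ∨ (d ∨ e) ∧ d ∨ (d ∨ e) ∧ d ∧ ¬¬(¬b ∨ ¬(d ∨ ¬d)))
= ¬(¬(¬(d ∨ e) ∨ ¬d) ∨ (d ∨ e) ∧ d ∨ (d ∨ e) ∧ d ∧ ¬(b ∧ (d ∨ ¬d)))   — De Morgan
= ¬(¬(¬(d ∨ e) ∨ ¬d) ∨ (d ∨ e) ∧ d ∨ (d ∨ e) ∧ d ∧ ¬b)   — complement / identity
= ¬((d ∨ e) ∧ d ∨ (d ∨ e) ∧ d ∨ (d ∨ e) ∧ d ∧ ¬b)   — De Morgan
= ¬((d ∨ e) ∧ d ∨ (d ∨ e) ∧ d)   — absorption
= ¬((d ∨ e) ∧ d)   — idempotence
= ¬d   — absorption

¬d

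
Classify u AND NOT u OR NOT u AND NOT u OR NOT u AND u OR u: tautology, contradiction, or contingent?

u AND NOT u OR NOT u AND NOT u OR NOT u AND u OR u
= NOT u AND NOT u OR NOT u AND u OR u   — complement / identity
= NOT u OR u   — distribution
= TRUE   — complement

tautology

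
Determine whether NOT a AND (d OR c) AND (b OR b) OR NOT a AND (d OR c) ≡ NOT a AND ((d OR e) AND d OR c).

Yes

E1: NOT a AND (d OR c) AND (b OR b) OR NOT a AND (d OR c)
    = NOT a AND (d OR c) AND b OR NOT a AND (d OR c)
    = NOT a AND (d OR c)
E2: NOT a AND ((d OR e) AND d OR c)
    = NOT a AND (d OR c)
Both reduce to NOT a AND (d OR c), so they are equivalent.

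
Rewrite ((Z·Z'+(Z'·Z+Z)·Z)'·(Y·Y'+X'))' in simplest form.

Z+X

((Z·Z'+(Z'·Z+Z)·Z)'·(Y·Y'+X'))'
= ((Z·Z'+(Z'·Z+Z)·Z)'·X')'   [complement / identity]
= ((Z·Z'+Z·Z)'·X')'   [complement / identity]
= (Z'·X')'   [distribution]
= Z+X   [De Morgan]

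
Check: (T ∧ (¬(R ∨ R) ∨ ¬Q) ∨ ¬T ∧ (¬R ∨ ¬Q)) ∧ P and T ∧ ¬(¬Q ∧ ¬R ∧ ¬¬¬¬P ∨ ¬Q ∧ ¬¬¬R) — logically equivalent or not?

E1: (T ∧ (¬(R ∨ R) ∨ ¬Q) ∨ ¬T ∧ (¬R ∨ ¬Q)) ∧ P
    = (T ∧ (¬R ∨ ¬Q) ∨ ¬T ∧ (¬R ∨ ¬Q)) ∧ P   — idempotence
    = (¬R ∨ ¬Q) ∧ P   — distribution
E2: T ∧ ¬(¬Q ∧ ¬R ∧ ¬¬¬¬P ∨ ¬Q ∧ ¬¬¬R)
    = T ∧ ¬(¬Q ∧ ¬R ∧ ¬¬¬¬P ∨ ¬Q ∧ ¬R)   — double negation
    = T ∧ ¬(¬Q ∧ ¬R ∧ ¬¬P ∨ ¬Q ∧ ¬R)   — double negation
    = T ∧ ¬(¬Q ∧ ¬R ∧ P ∨ ¬Q ∧ ¬R)   — double negation
    = T ∧ ¬(¬Q ∧ ¬R)   — absorption
    = T ∧ (Q ∨ R)   — De Morgan
These differ: at P=1, Q=0, R=0, T=0, E1 = 1 but E2 = 0.

No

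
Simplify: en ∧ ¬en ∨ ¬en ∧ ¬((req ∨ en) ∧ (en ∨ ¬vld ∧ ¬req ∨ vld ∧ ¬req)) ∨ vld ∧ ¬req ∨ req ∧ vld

en ∧ ¬en ∨ ¬en ∧ ¬((req ∨ en) ∧ (en ∨ ¬vld ∧ ¬req ∨ vld ∧ ¬req)) ∨ vld ∧ ¬req ∨ req ∧ vld
= en ∧ ¬en ∨ ¬en ∧ ¬(en ∨ req ∧ (¬vld ∧ ¬req ∨ vld ∧ ¬req)) ∨ vld ∧ ¬req ∨ req ∧ vld
= en ∧ ¬en ∨ ¬en ∧ ¬(en ∨ req ∧ (¬vld ∧ ¬req ∨ vld ∧ ¬req)) ∨ vld
= en ∧ ¬en ∨ ¬en ∧ ¬(en ∨ req ∧ ¬req) ∨ vld
= en ∧ ¬en ∨ ¬en ∧ ¬en ∨ vld
= ¬en ∨ vld

¬en ∨ vld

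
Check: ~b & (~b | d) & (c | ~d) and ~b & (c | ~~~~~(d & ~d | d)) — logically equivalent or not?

Yes

E1: ~b & (~b | d) & (c | ~d)
    = ~b & (c | ~d)
E2: ~b & (c | ~~~~~(d & ~d | d))
    = ~b & (c | ~~~~~d)
    = ~b & (c | ~~~d)
    = ~b & (c | ~d)
Both reduce to ~b & (c | ~d), so they are equivalent.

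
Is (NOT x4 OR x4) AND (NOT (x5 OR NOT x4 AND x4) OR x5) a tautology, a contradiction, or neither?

(NOT x4 OR x4) AND (NOT (x5 OR NOT x4 AND x4) OR x5)
= (NOT x4 OR x4) AND (NOT x5 OR x5)   [complement / identity]
= NOT x4 OR x4   [complement / identity]
= TRUE   [complement]

tautology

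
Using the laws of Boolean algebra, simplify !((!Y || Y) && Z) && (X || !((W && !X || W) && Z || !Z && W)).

!((!Y || Y) && Z) && (X || !((W && !X || W) && Z || !Z && W))
= !((!Y || Y) && Z) && (X || !(W && Z || !Z && W))   [absorption]
= !Z && (X || !(W && Z || !Z && W))   [complement / identity]
= !Z && (X || !W)   [distribution]

!Z && (X || !W)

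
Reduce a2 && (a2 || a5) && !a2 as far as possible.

false

a2 && (a2 || a5) && !a2
= a2 && !a2
= false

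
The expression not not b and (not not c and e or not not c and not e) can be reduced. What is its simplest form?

b and c

not not b and (not not c and e or not not c and not e)
= not not b and not not c   — distribution
= not not b and c   — double negation
= b and c   — double negation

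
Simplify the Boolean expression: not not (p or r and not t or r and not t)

p or r and not t

not not (p or r and not t or r and not t)
= not not (p or r and not t)
= p or r and not t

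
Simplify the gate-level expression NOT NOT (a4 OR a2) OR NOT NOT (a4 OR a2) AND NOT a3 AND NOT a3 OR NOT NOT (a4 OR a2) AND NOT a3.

a4 OR a2

NOT NOT (a4 OR a2) OR NOT NOT (a4 OR a2) AND NOT a3 AND NOT a3 OR NOT NOT (a4 OR a2) AND NOT a3
= NOT NOT (a4 OR a2) OR NOT NOT (a4 OR a2) AND NOT a3   — absorption
= NOT NOT (a4 OR a2)   — absorption
= a4 OR a2   — double negation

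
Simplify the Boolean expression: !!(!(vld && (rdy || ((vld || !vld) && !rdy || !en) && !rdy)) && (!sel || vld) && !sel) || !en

!vld && !sel || !en

!!(!(vld && (rdy || ((vld || !vld) && !rdy || !en) && !rdy)) && (!sel || vld) && !sel) || !en
= !!(!(vld && (rdy || ((vld || !vld) && !rdy || !en) && !rdy)) && !sel) || !en   — absorption
= !!(!(vld && (rdy || (!rdy || !en) && !rdy)) && !sel) || !en   — complement / identity
= !(vld && (rdy || (!rdy || !en) && !rdy)) && !sel || !en   — double negation
= !(vld && (rdy || !rdy)) && !sel || !en   — absorption
= !vld && !sel || !en   — complement / identity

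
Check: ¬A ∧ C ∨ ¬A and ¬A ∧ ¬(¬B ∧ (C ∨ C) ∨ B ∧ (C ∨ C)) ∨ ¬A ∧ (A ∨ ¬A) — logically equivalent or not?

E1: ¬A ∧ C ∨ ¬A
    = ¬A   [absorption]
E2: ¬A ∧ ¬(¬B ∧ (C ∨ C) ∨ B ∧ (C ∨ C)) ∨ ¬A ∧ (A ∨ ¬A)
    = ¬A ∧ ¬(C ∨ C) ∨ ¬A ∧ (A ∨ ¬A)   [distribution]
    = ¬A ∧ ¬(C ∨ C) ∨ ¬A   [complement / identity]
    = ¬A ∧ ¬C ∨ ¬A   [idempotence]
    = ¬A   [absorption]
Both reduce to ¬A, so they are equivalent.

Yes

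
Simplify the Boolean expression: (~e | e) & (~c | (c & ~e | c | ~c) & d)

~c | d

(~e | e) & (~c | (c & ~e | c | ~c) & d)
= (~e | e) & (~c | (c | ~c) & d)   (absorption)
= (~e | e) & (~c | d)   (complement / identity)
= ~c | d   (complement / identity)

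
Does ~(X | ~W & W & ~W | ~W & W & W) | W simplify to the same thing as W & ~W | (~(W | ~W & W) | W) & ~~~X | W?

E1: ~(X | ~W & W & ~W | ~W & W & W) | W
    = ~(X | ~W & W) | W   [distribution]
    = ~X | W   [complement / identity]
E2: W & ~W | (~(W | ~W & W) | W) & ~~~X | W
    = W & ~W | (~(W | ~W & W) | W) & ~X | W   [double negation]
    = W & ~W | (~W | W) & ~X | W   [complement / identity]
    = (~W | W) & ~X | W   [complement / identity]
    = ~X | W   [complement / identity]
Both reduce to ~X | W, so they are equivalent.

Yes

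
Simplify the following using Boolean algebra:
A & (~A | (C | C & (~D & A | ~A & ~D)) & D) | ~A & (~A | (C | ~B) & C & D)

~A | C & D

A & (~A | (C | C & (~D & A | ~A & ~D)) & D) | ~A & (~A | (C | ~B) & C & D)
= A & (~A | (C | C & ~D) & D) | ~A & (~A | (C | ~B) & C & D)   — distribution
= A & (~A | (C | C & ~D) & D) | ~A & (~A | C & D)   — absorption
= A & (~A | C & D) | ~A & (~A | C & D)   — absorption
= ~A | C & D   — distribution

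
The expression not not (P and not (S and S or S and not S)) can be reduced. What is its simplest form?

P and not S

not not (P and not (S and S or S and not S))
= not not (P and not S)   — distribution
= P and not S   — double negation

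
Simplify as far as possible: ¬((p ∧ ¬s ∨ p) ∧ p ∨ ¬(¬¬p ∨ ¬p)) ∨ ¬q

¬((p ∧ ¬s ∨ p) ∧ p ∨ ¬(¬¬p ∨ ¬p)) ∨ ¬q
= ¬((p ∧ ¬s ∨ p) ∧ p ∨ ¬p ∧ p) ∨ ¬q   — De Morgan
= ¬(p ∧ p ∨ ¬p ∧ p) ∨ ¬q   — absorption
= ¬p ∨ ¬q   — distribution

¬p ∨ ¬q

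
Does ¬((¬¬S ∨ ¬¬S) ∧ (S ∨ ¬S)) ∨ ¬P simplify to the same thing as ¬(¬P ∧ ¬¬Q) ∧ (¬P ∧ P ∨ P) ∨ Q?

E1: ¬((¬¬S ∨ ¬¬S) ∧ (S ∨ ¬S)) ∨ ¬P
    = ¬(¬¬S ∧ (S ∨ ¬S)) ∨ ¬P   (idempotence)
    = ¬¬¬S ∨ ¬P   (complement / identity)
    = ¬S ∨ ¬P   (double negation)
E2: ¬(¬P ∧ ¬¬Q) ∧ (¬P ∧ P ∨ P) ∨ Q
    = ¬(¬P ∧ ¬¬Q) ∧ P ∨ Q   (complement / identity)
    = (P ∨ ¬Q) ∧ P ∨ Q   (De Morgan)
    = P ∨ Q   (absorption)
These differ: at P=0, Q=0, S=1, E1 = 1 but E2 = 0.

No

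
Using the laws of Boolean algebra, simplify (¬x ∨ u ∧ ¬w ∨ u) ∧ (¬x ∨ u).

¬x ∨ u

(¬x ∨ u ∧ ¬w ∨ u) ∧ (¬x ∨ u)
= (¬x ∨ u) ∧ (¬x ∨ u)   (absorption)
= ¬x ∨ u   (idempotence)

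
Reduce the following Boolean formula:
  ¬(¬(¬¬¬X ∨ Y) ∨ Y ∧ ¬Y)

¬(¬(¬¬¬X ∨ Y) ∨ Y ∧ ¬Y)
= ¬¬(¬¬¬X ∨ Y)
= ¬¬(¬X ∨ Y)
= ¬X ∨ Y

¬X ∨ Y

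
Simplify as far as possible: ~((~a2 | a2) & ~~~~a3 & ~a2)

~a3 | a2

~((~a2 | a2) & ~~~~a3 & ~a2)
= ~((~a2 | a2) & ~~a3 & ~a2)   (double negation)
= ~(~~a3 & ~a2)   (complement / identity)
= ~a3 | a2   (De Morgan)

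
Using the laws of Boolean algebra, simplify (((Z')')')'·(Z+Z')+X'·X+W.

(((Z')')')'·(Z+Z')+X'·X+W
= (((Z')')')'·(Z+Z')+W   — complement / identity
= (Z')'·(Z+Z')+W   — double negation
= (Z')'+W   — complement / identity
= Z+W   — double negation

Z+W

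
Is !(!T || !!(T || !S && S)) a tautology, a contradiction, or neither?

contradiction

!(!T || !!(T || !S && S))
= T && !(T || !S && S)   [De Morgan]
= T && !T   [complement / identity]
= false   [complement]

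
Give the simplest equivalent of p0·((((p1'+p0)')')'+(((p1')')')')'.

p0·p1'

p0·((((p1'+p0)')')'+(((p1')')')')'
= p0·((p1'+p0)'+(((p1')')')')'
= p0·((p1'+p0)'+(p1')')'
= p0·(p1'+p0)·p1'
= p0·p1'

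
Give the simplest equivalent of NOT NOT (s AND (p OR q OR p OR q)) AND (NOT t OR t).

s AND (p OR q)

NOT NOT (s AND (p OR q OR p OR q)) AND (NOT t OR t)
= NOT NOT (s AND (p OR q)) AND (NOT t OR t)   — idempotence
= s AND (p OR q) AND (NOT t OR t)   — double negation
= s AND (p OR q)   — complement / identity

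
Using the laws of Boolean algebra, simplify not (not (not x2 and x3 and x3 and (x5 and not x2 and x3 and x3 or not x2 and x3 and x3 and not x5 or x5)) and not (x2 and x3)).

not (not (not x2 and x3 and x3 and (x5 and not x2 and x3 and x3 or not x2 and x3 and x3 and not x5 or x5)) and not (x2 and x3))
= not x2 and x3 and x3 and (x5 and not x2 and x3 and x3 or not x2 and x3 and x3 and not x5 or x5) or x2 and x3   — De Morgan
= not x2 and x3 and x3 and (not x2 and x3 and x3 or x5) or x2 and x3   — distribution
= not x2 and x3 and x3 or x2 and x3   — absorption
= not x2 and x3 or x2 and x3   — idempotence
= x3   — distribution

x3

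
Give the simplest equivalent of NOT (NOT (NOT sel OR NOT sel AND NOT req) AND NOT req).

NOT (NOT (NOT sel OR NOT sel AND NOT req) AND NOT req)
= NOT (NOT NOT sel AND NOT req)
= NOT sel OR req

NOT sel OR req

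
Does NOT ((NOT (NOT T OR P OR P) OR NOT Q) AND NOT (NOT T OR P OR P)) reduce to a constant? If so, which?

NOT ((NOT (NOT T OR P OR P) OR NOT Q) AND NOT (NOT T OR P OR P))
= NOT NOT (NOT T OR P OR P)   [absorption]
= NOT NOT (NOT T OR P)   [idempotence]
= NOT T OR P   [double negation]
This depends on P, T, so it is not a constant.

no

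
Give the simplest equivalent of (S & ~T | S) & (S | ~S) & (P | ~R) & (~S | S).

S & (P | ~R)

(S & ~T | S) & (S | ~S) & (P | ~R) & (~S | S)
= (S & ~T | S) & (S | ~S) & (P | ~R)   [complement / identity]
= (S & ~T | S) & (P | ~R)   [complement / identity]
= S & (P | ~R)   [absorption]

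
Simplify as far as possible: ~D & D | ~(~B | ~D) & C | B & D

B & D

~D & D | ~(~B | ~D) & C | B & D
= ~(~B | ~D) & C | B & D   [complement / identity]
= B & D & C | B & D   [De Morgan]
= B & D   [absorption]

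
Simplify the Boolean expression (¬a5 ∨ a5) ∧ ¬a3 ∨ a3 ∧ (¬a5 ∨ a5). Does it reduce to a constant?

True

(¬a5 ∨ a5) ∧ ¬a3 ∨ a3 ∧ (¬a5 ∨ a5)
= ¬a5 ∨ a5   (distribution)
= True   (complement)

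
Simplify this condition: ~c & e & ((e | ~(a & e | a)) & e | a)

~c & e

~c & e & ((e | ~(a & e | a)) & e | a)
= ~c & e & ((e | ~a) & e | a)
= ~c & e & (e | a)
= ~c & e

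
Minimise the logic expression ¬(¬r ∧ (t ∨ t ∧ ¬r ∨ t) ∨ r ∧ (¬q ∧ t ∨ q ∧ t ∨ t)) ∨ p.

¬t ∨ p

¬(¬r ∧ (t ∨ t ∧ ¬r ∨ t) ∨ r ∧ (¬q ∧ t ∨ q ∧ t ∨ t)) ∨ p
= ¬(¬r ∧ (t ∨ t) ∨ r ∧ (¬q ∧ t ∨ q ∧ t ∨ t)) ∨ p   — absorption
= ¬(¬r ∧ (t ∨ t) ∨ r ∧ (t ∨ t)) ∨ p   — distribution
= ¬(t ∨ t) ∨ p   — distribution
= ¬t ∨ p   — idempotence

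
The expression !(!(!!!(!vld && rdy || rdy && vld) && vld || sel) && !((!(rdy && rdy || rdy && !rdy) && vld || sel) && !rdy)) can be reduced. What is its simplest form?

!(!(!!!(!vld && rdy || rdy && vld) && vld || sel) && !((!(rdy && rdy || rdy && !rdy) && vld || sel) && !rdy))
= !(!(!(!vld && rdy || rdy && vld) && vld || sel) && !((!(rdy && rdy || rdy && !rdy) && vld || sel) && !rdy))   — double negation
= !(!(!(!vld && rdy || rdy && vld) && vld || sel) && !((!rdy && vld || sel) && !rdy))   — distribution
= !(!vld && rdy || rdy && vld) && vld || sel || (!rdy && vld || sel) && !rdy   — De Morgan
= !rdy && vld || sel || (!rdy && vld || sel) && !rdy   — distribution
= !rdy && vld || sel   — absorption

!rdy && vld || sel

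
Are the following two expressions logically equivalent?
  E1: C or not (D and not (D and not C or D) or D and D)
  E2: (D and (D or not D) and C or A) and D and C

E1: C or not (D and not (D and not C or D) or D and D)
    = C or not (D and not D or D and D)   — absorption
    = C or not D   — distribution
E2: (D and (D or not D) and C or A) and D and C
    = (D and C or A) and D and C   — complement / identity
    = D and C   — absorption
These differ: at A=0, C=0, D=0, E1 = 1 but E2 = 0.

No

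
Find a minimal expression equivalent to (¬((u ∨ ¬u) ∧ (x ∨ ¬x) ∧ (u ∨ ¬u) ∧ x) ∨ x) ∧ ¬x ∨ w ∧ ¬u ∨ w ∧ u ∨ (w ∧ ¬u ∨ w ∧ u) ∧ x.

(¬((u ∨ ¬u) ∧ (x ∨ ¬x) ∧ (u ∨ ¬u) ∧ x) ∨ x) ∧ ¬x ∨ w ∧ ¬u ∨ w ∧ u ∨ (w ∧ ¬u ∨ w ∧ u) ∧ x
= (¬((u ∨ ¬u) ∧ (u ∨ ¬u) ∧ x) ∨ x) ∧ ¬x ∨ w ∧ ¬u ∨ w ∧ u ∨ (w ∧ ¬u ∨ w ∧ u) ∧ x   [complement / identity]
= (¬((u ∨ ¬u) ∧ (u ∨ ¬u) ∧ x) ∨ x) ∧ ¬x ∨ w ∧ ¬u ∨ w ∧ u   [absorption]
= (¬((u ∨ ¬u) ∧ x) ∨ x) ∧ ¬x ∨ w ∧ ¬u ∨ w ∧ u   [idempotence]
= (¬((u ∨ ¬u) ∧ x) ∨ x) ∧ ¬x ∨ w   [distribution]
= (¬x ∨ x) ∧ ¬x ∨ w   [complement / identity]
= ¬x ∨ w   [complement / identity]

¬x ∨ w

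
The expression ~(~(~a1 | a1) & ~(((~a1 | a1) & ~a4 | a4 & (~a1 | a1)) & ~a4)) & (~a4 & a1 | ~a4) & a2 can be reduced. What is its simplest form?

~(~(~a1 | a1) & ~(((~a1 | a1) & ~a4 | a4 & (~a1 | a1)) & ~a4)) & (~a4 & a1 | ~a4) & a2
= ~(~(~a1 | a1) & ~((~a1 | a1) & ~a4)) & (~a4 & a1 | ~a4) & a2   [distribution]
= ~(~(~a1 | a1) & ~((~a1 | a1) & ~a4)) & ~a4 & a2   [absorption]
= (~a1 | a1 | (~a1 | a1) & ~a4) & ~a4 & a2   [De Morgan]
= (~a1 | a1) & ~a4 & a2   [absorption]
= ~a4 & a2   [complement / identity]

~a4 & a2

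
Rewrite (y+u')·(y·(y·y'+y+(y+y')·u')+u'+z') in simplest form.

y+u'

(y+u')·(y·(y·y'+y+(y+y')·u')+u'+z')
= (y+u')·(y·(y·y'+y+u')+u'+z')   — complement / identity
= (y+u')·(y·(y+u')+u'+z')   — complement / identity
= (y+u')·(y+u'+z')   — absorption
= y+u'   — absorption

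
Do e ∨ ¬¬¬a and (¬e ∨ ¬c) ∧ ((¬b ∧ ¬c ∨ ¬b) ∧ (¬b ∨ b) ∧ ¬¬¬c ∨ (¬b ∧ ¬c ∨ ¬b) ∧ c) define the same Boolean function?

E1: e ∨ ¬¬¬a
    = e ∨ ¬a   [double negation]
E2: (¬e ∨ ¬c) ∧ ((¬b ∧ ¬c ∨ ¬b) ∧ (¬b ∨ b) ∧ ¬¬¬c ∨ (¬b ∧ ¬c ∨ ¬b) ∧ c)
    = (¬e ∨ ¬c) ∧ ((¬b ∧ ¬c ∨ ¬b) ∧ (¬b ∨ b) ∧ ¬c ∨ (¬b ∧ ¬c ∨ ¬b) ∧ c)   [double negation]
    = (¬e ∨ ¬c) ∧ ((¬b ∧ ¬c ∨ ¬b) ∧ ¬c ∨ (¬b ∧ ¬c ∨ ¬b) ∧ c)   [complement / identity]
    = (¬e ∨ ¬c) ∧ (¬b ∧ ¬c ∨ ¬b)   [distribution]
    = (¬e ∨ ¬c) ∧ ¬b   [absorption]
These differ: at a=0, b=1, c=1, e=1, E1 = 1 but E2 = 0.

No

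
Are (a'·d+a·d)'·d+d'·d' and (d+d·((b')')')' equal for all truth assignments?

E1: (a'·d+a·d)'·d+d'·d'
    = d'·d+d'·d'   (distribution)
    = d'   (distribution)
E2: (d+d·((b')')')'
    = (d+d·b')'   (double negation)
    = d'   (absorption)
Both reduce to d', so they are equivalent.

Yes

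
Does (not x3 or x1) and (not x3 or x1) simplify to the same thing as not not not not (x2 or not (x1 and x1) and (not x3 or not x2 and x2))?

E1: (not x3 or x1) and (not x3 or x1)
    = not x3 or x1   [idempotence]
E2: not not not not (x2 or not (x1 and x1) and (not x3 or not x2 and x2))
    = not not (x2 or not (x1 and x1) and (not x3 or not x2 and x2))   [double negation]
    = not not (x2 or not x1 and (not x3 or not x2 and x2))   [idempotence]
    = x2 or not x1 and (not x3 or not x2 and x2)   [double negation]
    = x2 or not x1 and not x3   [complement / identity]
These differ: at x1=1, x2=0, x3=1, E1 = 1 but E2 = 0.

No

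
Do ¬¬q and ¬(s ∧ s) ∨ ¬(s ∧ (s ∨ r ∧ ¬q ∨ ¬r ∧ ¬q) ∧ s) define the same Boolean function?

E1: ¬¬q
    = q   [double negation]
E2: ¬(s ∧ s) ∨ ¬(s ∧ (s ∨ r ∧ ¬q ∨ ¬r ∧ ¬q) ∧ s)
    = ¬(s ∧ s) ∨ ¬(s ∧ (s ∨ ¬q) ∧ s)   [distribution]
    = ¬(s ∧ s) ∨ ¬(s ∧ s)   [absorption]
    = ¬(s ∧ s)   [idempotence]
    = ¬s   [idempotence]
These differ: at q=0, r=0, s=0, E1 = 0 but E2 = 1.

No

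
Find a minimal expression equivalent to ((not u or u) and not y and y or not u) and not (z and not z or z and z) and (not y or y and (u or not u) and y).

not u and not z

((not u or u) and not y and y or not u) and not (z and not z or z and z) and (not y or y and (u or not u) and y)
= (not y and y or not u) and not (z and not z or z and z) and (not y or y and (u or not u) and y)
= not u and not (z and not z or z and z) and (not y or y and (u or not u) and y)
= not u and not (z and not z or z and z) and (not y or y and y)
= not u and not z and (not y or y and y)
= not u and not z and (not y or y)
= not u and not z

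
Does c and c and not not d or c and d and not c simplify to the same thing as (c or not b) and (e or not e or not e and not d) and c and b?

No

E1: c and c and not not d or c and d and not c
    = c and c and d or c and d and not c   (double negation)
    = c and d   (distribution)
E2: (c or not b) and (e or not e or not e and not d) and c and b
    = (c or not b) and (e or not e) and c and b   (absorption)
    = (c or not b) and c and b   (complement / identity)
    = c and b   (absorption)
These differ: at b=1, c=1, d=0, e=1, E1 = 0 but E2 = 1.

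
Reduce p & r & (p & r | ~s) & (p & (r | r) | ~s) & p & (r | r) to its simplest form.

p & r & (p & r | ~s) & (p & (r | r) | ~s) & p & (r | r)
= p & r & (p & (r | r) | ~s) & p & (r | r)   [absorption]
= p & r & p & (r | r)   [absorption]
= p & r & p & r   [idempotence]
= p & r   [idempotence]

p & r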